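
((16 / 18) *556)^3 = 88002363392 / 729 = 120716547.86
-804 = -804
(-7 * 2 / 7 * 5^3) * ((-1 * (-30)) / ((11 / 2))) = -15000 / 11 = -1363.64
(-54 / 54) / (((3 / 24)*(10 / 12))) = -48 / 5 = -9.60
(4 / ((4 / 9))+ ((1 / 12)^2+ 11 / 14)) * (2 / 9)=9871 / 4536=2.18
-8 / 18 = -4 / 9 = -0.44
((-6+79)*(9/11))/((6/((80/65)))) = 1752/143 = 12.25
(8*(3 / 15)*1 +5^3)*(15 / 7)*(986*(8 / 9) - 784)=175552 / 7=25078.86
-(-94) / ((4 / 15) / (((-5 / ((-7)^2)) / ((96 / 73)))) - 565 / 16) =-2744800 / 1131477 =-2.43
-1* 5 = -5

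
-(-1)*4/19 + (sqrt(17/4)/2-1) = -15/19 + sqrt(17)/4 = 0.24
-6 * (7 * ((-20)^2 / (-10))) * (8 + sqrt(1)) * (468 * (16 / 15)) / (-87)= -2515968 / 29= -86757.52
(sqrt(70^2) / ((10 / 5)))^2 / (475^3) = 49 / 4286875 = 0.00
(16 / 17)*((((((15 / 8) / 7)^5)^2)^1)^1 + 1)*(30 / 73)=4549590986197572015 / 11762565999008677888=0.39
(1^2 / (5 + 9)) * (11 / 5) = 11 / 70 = 0.16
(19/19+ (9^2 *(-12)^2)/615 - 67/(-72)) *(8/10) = 308431/18450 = 16.72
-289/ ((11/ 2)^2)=-1156/ 121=-9.55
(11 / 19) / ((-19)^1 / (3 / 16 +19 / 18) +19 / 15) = -29535 / 715141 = -0.04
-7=-7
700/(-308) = -25/11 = -2.27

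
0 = 0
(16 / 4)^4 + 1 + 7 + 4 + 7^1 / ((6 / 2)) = 811 / 3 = 270.33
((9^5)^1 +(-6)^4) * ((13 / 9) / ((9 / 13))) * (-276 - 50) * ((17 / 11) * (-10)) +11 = 6977655221 / 11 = 634332292.82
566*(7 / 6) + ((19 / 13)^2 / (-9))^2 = 1527772528 / 2313441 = 660.39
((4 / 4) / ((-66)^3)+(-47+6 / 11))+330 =81518183 / 287496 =283.55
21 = 21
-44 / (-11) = 4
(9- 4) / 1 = 5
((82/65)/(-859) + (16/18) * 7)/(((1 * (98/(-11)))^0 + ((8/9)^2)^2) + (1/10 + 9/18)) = 1139435019/407416828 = 2.80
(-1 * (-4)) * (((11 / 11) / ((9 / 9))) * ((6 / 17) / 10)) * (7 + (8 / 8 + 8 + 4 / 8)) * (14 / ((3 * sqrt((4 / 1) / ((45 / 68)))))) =693 * sqrt(85) / 1445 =4.42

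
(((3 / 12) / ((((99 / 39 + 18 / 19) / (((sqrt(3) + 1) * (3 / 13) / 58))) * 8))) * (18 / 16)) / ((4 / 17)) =2907 / 17045504 + 2907 * sqrt(3) / 17045504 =0.00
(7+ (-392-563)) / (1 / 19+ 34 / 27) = -486324 / 673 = -722.62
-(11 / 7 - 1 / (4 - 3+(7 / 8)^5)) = -0.91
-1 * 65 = -65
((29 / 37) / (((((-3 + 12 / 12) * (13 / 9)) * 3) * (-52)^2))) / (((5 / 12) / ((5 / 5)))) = -261 / 3251560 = -0.00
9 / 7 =1.29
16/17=0.94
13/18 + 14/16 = 115/72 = 1.60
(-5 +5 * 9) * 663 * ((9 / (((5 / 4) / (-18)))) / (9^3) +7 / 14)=25636 / 3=8545.33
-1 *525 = -525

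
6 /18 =1 /3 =0.33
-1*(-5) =5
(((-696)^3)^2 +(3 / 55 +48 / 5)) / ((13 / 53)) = 331355357430739135983 / 715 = 463434066336698092.28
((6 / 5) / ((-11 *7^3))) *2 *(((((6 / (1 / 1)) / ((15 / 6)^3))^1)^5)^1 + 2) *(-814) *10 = 108850969347168 / 10467529296875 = 10.40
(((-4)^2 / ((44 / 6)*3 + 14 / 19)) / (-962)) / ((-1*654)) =19 / 16986996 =0.00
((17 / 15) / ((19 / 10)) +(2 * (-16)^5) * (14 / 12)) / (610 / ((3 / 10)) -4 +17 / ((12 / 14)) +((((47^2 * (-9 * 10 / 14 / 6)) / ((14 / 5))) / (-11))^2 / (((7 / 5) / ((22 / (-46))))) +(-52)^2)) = -9488163334498464 / 10609946438723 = -894.27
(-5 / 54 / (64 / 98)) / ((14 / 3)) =-35 / 1152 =-0.03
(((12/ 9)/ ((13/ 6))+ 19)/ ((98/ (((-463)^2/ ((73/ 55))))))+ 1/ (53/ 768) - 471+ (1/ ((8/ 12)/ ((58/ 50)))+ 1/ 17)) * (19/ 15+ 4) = 2637392131629524/ 15711525375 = 167863.53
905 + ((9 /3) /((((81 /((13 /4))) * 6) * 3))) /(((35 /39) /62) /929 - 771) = 507831884773909 /561140209548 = 905.00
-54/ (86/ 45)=-1215/ 43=-28.26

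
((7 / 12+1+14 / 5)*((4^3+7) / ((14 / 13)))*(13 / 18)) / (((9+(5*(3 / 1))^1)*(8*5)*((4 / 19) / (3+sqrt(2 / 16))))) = 59959003*sqrt(2) / 232243200+59959003 / 19353600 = 3.46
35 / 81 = 0.43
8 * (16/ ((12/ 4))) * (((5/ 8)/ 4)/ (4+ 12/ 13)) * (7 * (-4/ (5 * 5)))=-91/ 60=-1.52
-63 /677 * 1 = -63 /677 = -0.09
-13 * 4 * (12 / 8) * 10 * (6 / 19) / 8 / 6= -195 / 38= -5.13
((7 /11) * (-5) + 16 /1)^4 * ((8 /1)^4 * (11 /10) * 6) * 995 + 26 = 966519742977838 /1331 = 726160588262.84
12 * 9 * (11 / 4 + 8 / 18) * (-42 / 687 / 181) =-4830 / 41449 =-0.12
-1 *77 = -77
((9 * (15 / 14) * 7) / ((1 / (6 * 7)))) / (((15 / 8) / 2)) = 3024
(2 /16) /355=0.00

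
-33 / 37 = -0.89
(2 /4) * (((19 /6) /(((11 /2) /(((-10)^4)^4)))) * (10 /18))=475000000000000000 /297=1599326599326599.33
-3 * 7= -21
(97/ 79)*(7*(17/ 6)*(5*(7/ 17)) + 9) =29003/ 474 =61.19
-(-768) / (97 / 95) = 72960 / 97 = 752.16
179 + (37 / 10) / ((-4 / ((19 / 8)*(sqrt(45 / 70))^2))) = 795593 / 4480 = 177.59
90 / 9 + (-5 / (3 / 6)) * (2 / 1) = -10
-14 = -14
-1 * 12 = -12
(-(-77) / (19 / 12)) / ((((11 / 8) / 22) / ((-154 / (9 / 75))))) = -18972800 / 19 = -998568.42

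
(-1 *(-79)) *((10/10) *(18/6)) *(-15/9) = -395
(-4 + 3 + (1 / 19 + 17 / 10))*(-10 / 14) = -143 / 266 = -0.54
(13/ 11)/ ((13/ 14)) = 14/ 11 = 1.27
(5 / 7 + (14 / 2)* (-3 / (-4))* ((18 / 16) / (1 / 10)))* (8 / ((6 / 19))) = 127205 / 84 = 1514.35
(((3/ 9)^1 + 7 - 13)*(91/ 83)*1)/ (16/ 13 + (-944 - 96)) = 20111/ 3362496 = 0.01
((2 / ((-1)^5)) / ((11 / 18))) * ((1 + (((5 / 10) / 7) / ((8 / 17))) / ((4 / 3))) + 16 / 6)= -12.37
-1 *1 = -1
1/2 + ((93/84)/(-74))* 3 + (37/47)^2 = 4919655/4577048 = 1.07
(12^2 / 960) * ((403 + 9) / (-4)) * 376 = -29046 / 5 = -5809.20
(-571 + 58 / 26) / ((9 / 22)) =-162668 / 117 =-1390.32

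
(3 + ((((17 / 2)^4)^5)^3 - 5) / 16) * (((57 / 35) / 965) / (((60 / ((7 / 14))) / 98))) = 8928673119813470632181802347227844243561711296185535215747726129925105534277 / 1780110803112971730944000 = 5015796266277042219555606000000000000000000000000000.00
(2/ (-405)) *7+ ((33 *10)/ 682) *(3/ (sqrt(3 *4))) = -14/ 405+ 15 *sqrt(3)/ 62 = 0.38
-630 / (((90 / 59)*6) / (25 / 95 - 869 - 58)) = 3636052 / 57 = 63790.39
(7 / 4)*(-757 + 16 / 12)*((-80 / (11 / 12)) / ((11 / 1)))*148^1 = 187888960 / 121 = 1552801.32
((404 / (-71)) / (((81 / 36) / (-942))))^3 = 130651082843521024 / 9663597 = 13519922534.39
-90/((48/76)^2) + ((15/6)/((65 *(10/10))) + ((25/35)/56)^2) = -225.59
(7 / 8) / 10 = 7 / 80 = 0.09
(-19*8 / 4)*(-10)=380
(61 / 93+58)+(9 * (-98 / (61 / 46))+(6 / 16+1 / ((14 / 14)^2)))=-27461125 / 45384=-605.08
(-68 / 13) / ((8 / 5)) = -85 / 26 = -3.27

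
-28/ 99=-0.28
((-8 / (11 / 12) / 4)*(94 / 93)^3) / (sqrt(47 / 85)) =-3.03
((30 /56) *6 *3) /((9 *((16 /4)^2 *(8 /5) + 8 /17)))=1275 /31024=0.04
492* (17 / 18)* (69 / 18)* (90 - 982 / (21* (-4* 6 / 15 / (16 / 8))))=99953285 / 378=264426.68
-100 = -100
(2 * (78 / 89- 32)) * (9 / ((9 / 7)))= -435.73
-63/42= -3/2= -1.50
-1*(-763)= 763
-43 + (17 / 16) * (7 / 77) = -7551 / 176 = -42.90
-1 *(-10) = 10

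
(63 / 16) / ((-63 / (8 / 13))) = -0.04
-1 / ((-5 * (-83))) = -1 / 415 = -0.00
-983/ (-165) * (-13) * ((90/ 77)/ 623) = -76674/ 527681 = -0.15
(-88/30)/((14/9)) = -1.89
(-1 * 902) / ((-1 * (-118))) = -451 / 59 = -7.64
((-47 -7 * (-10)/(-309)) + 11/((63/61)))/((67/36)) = -949360/48307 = -19.65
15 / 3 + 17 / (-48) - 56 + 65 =655 / 48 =13.65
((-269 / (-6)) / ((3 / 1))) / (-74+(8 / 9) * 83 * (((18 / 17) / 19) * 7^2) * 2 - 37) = 86887 / 1697238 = 0.05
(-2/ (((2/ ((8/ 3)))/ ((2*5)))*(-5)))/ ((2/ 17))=136/ 3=45.33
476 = 476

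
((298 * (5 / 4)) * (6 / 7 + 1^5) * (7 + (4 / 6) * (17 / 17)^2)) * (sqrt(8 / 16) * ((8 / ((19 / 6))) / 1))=9474.38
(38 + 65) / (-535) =-103 / 535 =-0.19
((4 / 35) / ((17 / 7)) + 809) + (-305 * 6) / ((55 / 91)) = -2074551 / 935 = -2218.77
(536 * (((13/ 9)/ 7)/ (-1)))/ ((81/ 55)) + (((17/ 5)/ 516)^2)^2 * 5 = -41927081442418177/ 558276528096000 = -75.10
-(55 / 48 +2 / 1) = -151 / 48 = -3.15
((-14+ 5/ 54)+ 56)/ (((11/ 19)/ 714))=5139253/ 99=51911.65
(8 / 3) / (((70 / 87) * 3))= 116 / 105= 1.10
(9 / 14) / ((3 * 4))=3 / 56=0.05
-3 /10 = -0.30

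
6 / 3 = 2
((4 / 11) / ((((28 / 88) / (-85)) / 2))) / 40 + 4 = -6 / 7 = -0.86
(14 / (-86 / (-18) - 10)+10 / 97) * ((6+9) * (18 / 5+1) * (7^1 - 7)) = 0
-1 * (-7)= 7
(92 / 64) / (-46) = -1 / 32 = -0.03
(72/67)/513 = 8/3819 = 0.00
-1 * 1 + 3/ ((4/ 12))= 8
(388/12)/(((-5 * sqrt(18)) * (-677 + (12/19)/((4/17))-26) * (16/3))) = 1843 * sqrt(2)/6386880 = 0.00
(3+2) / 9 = 5 / 9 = 0.56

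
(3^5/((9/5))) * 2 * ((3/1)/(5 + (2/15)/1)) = 12150/77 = 157.79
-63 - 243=-306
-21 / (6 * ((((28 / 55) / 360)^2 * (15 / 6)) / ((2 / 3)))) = -466714.29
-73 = -73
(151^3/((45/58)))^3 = 7962996160570184256316312/91125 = 87385417399947152332.69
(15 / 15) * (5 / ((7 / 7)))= 5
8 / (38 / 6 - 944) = -24 / 2813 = -0.01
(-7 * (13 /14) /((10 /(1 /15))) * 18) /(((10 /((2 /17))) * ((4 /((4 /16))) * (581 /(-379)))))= 14781 /39508000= 0.00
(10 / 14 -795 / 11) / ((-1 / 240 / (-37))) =-48928800 / 77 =-635438.96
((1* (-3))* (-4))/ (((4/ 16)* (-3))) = -16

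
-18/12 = -3/2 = -1.50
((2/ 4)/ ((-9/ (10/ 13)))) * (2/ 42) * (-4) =20/ 2457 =0.01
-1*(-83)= 83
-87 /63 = -29 /21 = -1.38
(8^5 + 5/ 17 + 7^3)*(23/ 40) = 3236629/ 170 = 19038.99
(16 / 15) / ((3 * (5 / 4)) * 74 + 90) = 32 / 11025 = 0.00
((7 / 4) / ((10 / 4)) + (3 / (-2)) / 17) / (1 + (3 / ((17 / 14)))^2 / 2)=884 / 5855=0.15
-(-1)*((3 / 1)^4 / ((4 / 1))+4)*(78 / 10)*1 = 3783 / 20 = 189.15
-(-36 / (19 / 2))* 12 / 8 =108 / 19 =5.68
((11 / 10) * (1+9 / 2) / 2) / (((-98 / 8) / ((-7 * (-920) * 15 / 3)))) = -55660 / 7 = -7951.43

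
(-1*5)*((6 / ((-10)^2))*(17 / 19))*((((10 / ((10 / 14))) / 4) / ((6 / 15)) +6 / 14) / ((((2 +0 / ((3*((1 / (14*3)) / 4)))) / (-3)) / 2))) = 39321 / 5320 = 7.39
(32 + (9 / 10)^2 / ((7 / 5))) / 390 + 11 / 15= 14867 / 18200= 0.82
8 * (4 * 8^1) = 256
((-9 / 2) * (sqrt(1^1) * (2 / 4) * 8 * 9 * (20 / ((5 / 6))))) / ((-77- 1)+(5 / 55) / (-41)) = 1753488 / 35179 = 49.84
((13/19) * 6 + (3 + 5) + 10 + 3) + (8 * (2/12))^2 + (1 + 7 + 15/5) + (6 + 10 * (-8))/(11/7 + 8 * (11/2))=36.26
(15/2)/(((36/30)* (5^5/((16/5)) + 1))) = 100/15641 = 0.01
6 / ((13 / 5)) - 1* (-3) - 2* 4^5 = -26555 / 13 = -2042.69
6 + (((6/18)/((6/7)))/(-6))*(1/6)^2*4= 5825/972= 5.99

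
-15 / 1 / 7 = -15 / 7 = -2.14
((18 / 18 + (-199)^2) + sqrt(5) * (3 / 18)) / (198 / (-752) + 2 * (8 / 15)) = 940 * sqrt(5) / 4531 + 223355280 / 4531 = 49295.38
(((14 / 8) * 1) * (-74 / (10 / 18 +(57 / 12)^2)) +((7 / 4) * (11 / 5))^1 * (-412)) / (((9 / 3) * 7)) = -3785077 / 49935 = -75.80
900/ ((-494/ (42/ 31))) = -18900/ 7657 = -2.47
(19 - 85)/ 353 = -66/ 353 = -0.19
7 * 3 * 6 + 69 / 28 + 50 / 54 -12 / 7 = 13789 / 108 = 127.68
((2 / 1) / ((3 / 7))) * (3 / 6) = 7 / 3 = 2.33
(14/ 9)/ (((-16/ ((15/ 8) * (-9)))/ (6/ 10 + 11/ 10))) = 357/ 128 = 2.79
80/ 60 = 1.33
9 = 9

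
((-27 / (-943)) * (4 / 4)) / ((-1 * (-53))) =27 / 49979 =0.00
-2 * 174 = -348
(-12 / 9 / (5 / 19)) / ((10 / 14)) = -532 / 75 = -7.09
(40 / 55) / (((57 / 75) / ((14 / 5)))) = 560 / 209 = 2.68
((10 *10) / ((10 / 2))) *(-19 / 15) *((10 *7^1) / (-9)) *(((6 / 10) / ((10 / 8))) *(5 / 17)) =4256 / 153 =27.82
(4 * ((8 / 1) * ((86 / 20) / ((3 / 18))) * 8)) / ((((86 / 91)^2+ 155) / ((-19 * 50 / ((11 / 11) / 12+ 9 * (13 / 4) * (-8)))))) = 9897072640 / 57519039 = 172.07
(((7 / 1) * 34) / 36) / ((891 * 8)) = 119 / 128304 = 0.00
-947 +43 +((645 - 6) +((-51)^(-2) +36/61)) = -41951468/158661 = -264.41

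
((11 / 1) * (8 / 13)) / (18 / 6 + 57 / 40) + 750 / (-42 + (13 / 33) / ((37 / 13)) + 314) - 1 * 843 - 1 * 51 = -889.71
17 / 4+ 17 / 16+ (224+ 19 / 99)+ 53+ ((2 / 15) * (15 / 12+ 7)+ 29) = 2475827 / 7920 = 312.60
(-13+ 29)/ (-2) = -8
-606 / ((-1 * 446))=303 / 223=1.36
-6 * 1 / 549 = -2 / 183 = -0.01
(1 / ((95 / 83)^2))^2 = 47458321 / 81450625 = 0.58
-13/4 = -3.25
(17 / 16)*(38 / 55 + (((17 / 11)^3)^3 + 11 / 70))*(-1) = -143499170969411 / 2640901413920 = -54.34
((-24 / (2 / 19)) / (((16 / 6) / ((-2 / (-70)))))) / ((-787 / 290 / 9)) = 8.10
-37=-37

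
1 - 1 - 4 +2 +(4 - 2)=0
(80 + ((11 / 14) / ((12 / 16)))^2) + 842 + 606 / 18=421933 / 441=956.76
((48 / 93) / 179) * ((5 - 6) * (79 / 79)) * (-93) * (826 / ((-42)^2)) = 472 / 3759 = 0.13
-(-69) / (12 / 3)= 69 / 4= 17.25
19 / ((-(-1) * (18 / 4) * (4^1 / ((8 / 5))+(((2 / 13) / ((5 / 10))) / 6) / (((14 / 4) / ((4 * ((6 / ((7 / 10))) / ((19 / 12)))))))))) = 919828 / 613755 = 1.50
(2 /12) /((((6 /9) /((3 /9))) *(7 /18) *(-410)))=-3 /5740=-0.00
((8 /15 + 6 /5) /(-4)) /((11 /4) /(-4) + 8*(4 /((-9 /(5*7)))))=312 /90095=0.00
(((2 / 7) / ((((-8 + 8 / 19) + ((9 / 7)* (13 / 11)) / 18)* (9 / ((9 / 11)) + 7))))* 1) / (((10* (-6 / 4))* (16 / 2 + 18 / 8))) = 1672 / 121377015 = 0.00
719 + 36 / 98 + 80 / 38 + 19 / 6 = 4047835 / 5586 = 724.64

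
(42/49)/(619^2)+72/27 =2.67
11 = 11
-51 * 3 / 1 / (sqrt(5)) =-153 * sqrt(5) / 5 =-68.42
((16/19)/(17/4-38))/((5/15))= -64/855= -0.07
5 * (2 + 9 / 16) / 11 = 205 / 176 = 1.16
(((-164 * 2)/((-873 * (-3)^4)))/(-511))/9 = -328/325209087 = -0.00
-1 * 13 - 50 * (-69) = 3437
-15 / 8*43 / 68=-645 / 544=-1.19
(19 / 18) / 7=19 / 126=0.15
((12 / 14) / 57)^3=8 / 2352637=0.00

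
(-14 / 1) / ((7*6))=-1 / 3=-0.33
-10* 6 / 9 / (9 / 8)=-160 / 27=-5.93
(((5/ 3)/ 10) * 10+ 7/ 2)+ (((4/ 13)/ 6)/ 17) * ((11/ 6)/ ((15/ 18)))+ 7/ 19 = 232697/ 41990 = 5.54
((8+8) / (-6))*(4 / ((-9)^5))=32 / 177147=0.00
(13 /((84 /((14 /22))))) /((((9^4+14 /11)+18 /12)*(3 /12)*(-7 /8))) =-208 /3032463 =-0.00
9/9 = 1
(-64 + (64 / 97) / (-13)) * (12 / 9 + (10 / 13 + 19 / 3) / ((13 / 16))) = -412562944 / 639327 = -645.31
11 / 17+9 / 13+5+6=2727 / 221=12.34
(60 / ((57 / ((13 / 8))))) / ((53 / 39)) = 2535 / 2014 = 1.26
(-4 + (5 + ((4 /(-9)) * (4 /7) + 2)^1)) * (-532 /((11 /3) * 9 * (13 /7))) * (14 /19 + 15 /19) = -140476 /3861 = -36.38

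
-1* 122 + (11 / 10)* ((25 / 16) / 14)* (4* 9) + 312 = 21775 / 112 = 194.42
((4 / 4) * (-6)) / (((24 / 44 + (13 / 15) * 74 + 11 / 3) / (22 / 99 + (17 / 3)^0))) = -0.11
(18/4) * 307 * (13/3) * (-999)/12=-3987009/8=-498376.12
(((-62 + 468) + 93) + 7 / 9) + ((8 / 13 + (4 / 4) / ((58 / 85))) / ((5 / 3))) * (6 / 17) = 144265499 / 288405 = 500.22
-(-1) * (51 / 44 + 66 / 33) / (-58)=-139 / 2552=-0.05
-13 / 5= -2.60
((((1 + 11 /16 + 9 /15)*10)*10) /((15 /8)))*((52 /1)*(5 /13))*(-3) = -7320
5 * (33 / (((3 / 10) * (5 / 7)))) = 770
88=88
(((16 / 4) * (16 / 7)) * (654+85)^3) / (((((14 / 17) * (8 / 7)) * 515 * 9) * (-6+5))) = -27443672492 / 32445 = -845852.13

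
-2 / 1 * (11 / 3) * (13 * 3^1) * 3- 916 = -1774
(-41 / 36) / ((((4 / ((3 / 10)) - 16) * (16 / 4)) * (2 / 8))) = 0.43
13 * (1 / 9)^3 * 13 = 0.23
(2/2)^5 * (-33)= -33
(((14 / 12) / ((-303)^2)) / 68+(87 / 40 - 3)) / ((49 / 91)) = -251086082 / 163879065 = -1.53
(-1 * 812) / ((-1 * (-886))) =-406 / 443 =-0.92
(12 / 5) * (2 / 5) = 24 / 25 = 0.96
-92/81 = -1.14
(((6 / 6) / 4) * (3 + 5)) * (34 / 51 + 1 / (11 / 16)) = 4.24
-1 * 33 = -33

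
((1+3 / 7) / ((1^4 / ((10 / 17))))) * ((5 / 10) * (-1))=-50 / 119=-0.42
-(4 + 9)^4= -28561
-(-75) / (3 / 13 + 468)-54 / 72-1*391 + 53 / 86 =-136445075 / 348988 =-390.97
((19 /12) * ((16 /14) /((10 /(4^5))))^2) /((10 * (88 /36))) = 59768832 /67375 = 887.11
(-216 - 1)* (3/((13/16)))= -10416/13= -801.23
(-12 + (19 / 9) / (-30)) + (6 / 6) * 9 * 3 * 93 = 674711 / 270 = 2498.93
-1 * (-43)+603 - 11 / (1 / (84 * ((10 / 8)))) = -509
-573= -573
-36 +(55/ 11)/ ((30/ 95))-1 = -127/ 6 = -21.17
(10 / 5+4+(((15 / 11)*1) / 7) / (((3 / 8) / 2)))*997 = 540374 / 77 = 7017.84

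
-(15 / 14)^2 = -225 / 196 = -1.15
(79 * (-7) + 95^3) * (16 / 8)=1713644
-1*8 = -8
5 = 5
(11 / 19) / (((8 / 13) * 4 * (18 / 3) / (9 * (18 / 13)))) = 0.49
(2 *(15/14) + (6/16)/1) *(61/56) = 8601/3136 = 2.74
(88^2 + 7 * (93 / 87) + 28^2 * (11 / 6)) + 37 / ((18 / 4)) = 2400427 / 261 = 9197.04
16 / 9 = 1.78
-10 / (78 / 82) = -410 / 39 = -10.51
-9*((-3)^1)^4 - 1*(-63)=-666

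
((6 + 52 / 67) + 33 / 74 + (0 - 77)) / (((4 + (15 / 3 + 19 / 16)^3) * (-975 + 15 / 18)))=4251144192 / 14296794932665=0.00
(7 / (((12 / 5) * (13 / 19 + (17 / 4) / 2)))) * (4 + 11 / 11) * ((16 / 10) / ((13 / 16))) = 24320 / 2379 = 10.22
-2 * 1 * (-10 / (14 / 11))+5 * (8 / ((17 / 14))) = 5790 / 119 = 48.66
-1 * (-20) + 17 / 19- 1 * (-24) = 853 / 19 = 44.89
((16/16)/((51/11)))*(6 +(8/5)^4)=86306/31875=2.71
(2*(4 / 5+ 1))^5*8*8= 120932352 / 3125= 38698.35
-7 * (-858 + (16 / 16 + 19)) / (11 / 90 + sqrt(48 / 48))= 527940 / 101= 5227.13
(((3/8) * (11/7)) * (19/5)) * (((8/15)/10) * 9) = 1.07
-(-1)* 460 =460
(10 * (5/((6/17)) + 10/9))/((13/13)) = 1375/9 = 152.78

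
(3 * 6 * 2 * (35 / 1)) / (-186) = -210 / 31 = -6.77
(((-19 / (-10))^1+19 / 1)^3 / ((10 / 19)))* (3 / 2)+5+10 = 520671753 / 20000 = 26033.59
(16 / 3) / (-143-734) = -16 / 2631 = -0.01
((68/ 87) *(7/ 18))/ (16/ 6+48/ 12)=119/ 2610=0.05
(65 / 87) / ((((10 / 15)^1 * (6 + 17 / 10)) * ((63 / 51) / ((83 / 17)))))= 26975 / 46893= 0.58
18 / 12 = 3 / 2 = 1.50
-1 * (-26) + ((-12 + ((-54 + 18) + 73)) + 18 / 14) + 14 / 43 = 15836 / 301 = 52.61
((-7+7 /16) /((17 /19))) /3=-665 /272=-2.44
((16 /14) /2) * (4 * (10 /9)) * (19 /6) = 1520 /189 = 8.04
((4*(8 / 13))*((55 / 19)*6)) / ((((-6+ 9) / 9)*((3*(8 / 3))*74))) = 0.22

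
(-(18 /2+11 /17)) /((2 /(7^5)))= -1378174 /17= -81069.06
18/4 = 9/2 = 4.50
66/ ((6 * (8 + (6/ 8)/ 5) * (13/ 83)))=18260/ 2119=8.62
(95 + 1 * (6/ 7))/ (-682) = -61/ 434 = -0.14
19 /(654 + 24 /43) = 817 /28146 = 0.03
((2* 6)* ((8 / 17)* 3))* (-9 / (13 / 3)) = -35.19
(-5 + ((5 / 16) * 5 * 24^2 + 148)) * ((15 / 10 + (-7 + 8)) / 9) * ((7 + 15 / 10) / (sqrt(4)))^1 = 88655 / 72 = 1231.32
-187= -187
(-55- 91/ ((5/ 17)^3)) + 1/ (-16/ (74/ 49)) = -177956161/ 49000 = -3631.76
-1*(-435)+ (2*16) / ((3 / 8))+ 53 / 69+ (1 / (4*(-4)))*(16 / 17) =611183 / 1173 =521.04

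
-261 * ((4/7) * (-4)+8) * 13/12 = -11310/7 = -1615.71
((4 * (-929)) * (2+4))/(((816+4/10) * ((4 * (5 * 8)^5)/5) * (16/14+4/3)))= -58527/434716672000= -0.00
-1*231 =-231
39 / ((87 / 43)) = 559 / 29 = 19.28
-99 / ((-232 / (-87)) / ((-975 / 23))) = 289575 / 184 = 1573.78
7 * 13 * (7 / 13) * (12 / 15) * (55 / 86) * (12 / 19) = 12936 / 817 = 15.83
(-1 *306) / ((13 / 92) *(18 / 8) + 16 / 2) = -112608 / 3061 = -36.79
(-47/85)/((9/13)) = -611/765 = -0.80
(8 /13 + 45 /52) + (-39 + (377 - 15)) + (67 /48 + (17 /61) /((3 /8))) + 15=341.62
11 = 11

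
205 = 205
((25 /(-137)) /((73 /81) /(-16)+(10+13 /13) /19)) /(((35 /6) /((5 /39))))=-1231200 /160437823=-0.01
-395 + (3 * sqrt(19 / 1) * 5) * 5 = -395 + 75 * sqrt(19) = -68.08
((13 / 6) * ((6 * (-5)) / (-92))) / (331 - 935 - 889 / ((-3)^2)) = -117 / 116380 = -0.00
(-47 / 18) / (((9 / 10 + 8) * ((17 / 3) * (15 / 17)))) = -47 / 801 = -0.06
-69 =-69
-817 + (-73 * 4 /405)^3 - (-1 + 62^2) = -309589279588 /66430125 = -4660.37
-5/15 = -1/3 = -0.33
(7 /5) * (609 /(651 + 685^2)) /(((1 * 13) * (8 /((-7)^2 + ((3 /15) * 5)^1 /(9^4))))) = 3514133 /4110475248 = 0.00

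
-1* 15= -15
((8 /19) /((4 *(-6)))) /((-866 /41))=41 /49362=0.00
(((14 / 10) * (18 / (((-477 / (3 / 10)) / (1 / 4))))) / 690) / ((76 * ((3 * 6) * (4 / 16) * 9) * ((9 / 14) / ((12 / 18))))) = -49 / 25326553500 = -0.00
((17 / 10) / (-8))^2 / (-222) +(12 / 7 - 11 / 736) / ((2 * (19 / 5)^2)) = 4842228031 / 82578316800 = 0.06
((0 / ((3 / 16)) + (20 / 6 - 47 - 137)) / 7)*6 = -1084 / 7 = -154.86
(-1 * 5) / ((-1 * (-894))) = -0.01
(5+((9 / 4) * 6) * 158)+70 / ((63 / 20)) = 19442 / 9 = 2160.22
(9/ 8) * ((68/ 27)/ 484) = 17/ 2904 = 0.01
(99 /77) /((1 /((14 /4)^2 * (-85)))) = -5355 /4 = -1338.75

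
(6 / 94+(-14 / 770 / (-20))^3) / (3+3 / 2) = 3993000047 / 281506500000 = 0.01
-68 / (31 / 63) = -138.19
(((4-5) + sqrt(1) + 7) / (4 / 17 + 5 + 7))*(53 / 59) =0.51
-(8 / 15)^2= -64 / 225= -0.28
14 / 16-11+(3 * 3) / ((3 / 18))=351 / 8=43.88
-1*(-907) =907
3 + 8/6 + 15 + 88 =322/3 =107.33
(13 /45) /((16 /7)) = 91 /720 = 0.13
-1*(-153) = 153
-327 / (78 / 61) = -6649 / 26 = -255.73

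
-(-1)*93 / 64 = 93 / 64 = 1.45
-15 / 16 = -0.94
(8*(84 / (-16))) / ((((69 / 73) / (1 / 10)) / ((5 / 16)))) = -511 / 368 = -1.39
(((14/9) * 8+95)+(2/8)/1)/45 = 3877/1620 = 2.39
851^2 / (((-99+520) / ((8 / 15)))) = 5793608 / 6315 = 917.44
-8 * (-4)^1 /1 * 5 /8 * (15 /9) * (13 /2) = 650 /3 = 216.67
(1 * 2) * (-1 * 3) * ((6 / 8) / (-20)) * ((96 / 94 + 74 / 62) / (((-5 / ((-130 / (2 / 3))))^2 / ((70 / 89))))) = 309220821 / 518692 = 596.15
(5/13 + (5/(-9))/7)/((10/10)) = 250/819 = 0.31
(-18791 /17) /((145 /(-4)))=75164 /2465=30.49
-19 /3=-6.33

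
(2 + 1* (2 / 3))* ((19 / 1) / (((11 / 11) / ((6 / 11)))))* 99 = 2736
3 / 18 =1 / 6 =0.17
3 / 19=0.16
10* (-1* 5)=-50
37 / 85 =0.44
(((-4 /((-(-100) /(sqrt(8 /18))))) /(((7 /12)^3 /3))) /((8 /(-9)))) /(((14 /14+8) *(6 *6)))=12 /8575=0.00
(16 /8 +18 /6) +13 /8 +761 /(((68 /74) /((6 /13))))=687481 /1768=388.85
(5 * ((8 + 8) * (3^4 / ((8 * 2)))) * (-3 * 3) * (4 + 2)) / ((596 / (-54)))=295245 / 149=1981.51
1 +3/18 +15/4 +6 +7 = 215/12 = 17.92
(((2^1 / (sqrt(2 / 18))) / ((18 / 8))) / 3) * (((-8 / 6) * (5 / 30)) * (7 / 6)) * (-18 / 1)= 112 / 27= 4.15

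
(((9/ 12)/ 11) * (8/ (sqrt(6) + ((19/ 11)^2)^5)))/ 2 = 43370200577849636062473/ 37585936957576362833300395 - 183477271345243638873 * sqrt(6)/ 37585936957576362833300395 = 0.00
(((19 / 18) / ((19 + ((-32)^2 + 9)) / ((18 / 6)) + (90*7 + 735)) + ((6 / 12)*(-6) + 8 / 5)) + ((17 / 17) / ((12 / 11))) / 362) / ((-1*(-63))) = -156158111 / 7042948920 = -0.02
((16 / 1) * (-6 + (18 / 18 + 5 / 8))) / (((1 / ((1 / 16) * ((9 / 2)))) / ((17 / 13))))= -5355 / 208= -25.75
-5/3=-1.67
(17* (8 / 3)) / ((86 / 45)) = 1020 / 43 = 23.72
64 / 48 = 4 / 3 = 1.33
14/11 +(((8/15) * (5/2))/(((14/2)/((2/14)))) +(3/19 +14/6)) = 116476/30723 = 3.79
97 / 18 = 5.39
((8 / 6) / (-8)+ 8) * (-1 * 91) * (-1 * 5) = 21385 / 6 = 3564.17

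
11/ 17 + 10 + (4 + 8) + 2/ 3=23.31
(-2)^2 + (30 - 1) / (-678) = 2683 / 678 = 3.96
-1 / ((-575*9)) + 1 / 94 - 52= -25290131 / 486450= -51.99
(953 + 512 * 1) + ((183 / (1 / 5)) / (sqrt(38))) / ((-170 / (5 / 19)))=1465-915 * sqrt(38) / 24548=1464.77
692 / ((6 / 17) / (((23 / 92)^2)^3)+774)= 5882 / 18867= 0.31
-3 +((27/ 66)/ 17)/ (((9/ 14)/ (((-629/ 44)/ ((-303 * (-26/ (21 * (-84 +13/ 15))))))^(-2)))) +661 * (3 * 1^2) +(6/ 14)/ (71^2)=730741687408503440799/ 369060747198191951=1980.00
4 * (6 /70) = 12 /35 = 0.34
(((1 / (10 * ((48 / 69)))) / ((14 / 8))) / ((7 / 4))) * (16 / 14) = 92 / 1715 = 0.05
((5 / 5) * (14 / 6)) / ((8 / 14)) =49 / 12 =4.08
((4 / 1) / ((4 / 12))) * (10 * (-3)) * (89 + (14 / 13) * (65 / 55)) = -357480 / 11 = -32498.18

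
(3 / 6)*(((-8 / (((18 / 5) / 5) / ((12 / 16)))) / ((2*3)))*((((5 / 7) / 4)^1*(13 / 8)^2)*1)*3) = -21125 / 21504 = -0.98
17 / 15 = 1.13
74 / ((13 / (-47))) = -3478 / 13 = -267.54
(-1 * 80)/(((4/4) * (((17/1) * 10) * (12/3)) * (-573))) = 2/9741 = 0.00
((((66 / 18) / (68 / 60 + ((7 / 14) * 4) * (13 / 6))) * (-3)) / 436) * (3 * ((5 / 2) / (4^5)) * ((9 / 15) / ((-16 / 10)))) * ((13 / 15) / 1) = 6435 / 585760768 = 0.00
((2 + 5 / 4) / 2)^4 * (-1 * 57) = -1627977 / 4096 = -397.46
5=5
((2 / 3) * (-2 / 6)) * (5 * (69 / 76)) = -115 / 114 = -1.01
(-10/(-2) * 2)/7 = 10/7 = 1.43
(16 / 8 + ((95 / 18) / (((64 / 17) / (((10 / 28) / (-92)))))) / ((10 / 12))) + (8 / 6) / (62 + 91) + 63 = 2459441353 / 37836288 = 65.00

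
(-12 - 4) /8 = -2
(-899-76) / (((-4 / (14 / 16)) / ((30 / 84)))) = 4875 / 64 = 76.17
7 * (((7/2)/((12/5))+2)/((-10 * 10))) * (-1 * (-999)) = -193473/800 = -241.84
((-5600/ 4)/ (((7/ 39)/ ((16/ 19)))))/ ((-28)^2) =-7800/ 931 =-8.38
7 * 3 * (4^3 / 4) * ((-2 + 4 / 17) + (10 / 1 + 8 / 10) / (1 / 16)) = 4884768 / 85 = 57467.86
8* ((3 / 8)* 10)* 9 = 270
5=5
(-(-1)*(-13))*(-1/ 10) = 13/ 10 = 1.30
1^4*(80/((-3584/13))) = -65/224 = -0.29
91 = 91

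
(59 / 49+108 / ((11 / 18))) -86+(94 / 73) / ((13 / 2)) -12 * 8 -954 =-489961319 / 511511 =-957.87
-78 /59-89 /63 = -10165 /3717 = -2.73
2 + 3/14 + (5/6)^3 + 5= 11783/1512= 7.79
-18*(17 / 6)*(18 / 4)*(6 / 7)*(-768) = 1057536 / 7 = 151076.57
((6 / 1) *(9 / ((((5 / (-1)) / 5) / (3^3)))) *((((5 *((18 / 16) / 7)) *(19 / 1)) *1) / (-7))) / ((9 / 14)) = 4946.79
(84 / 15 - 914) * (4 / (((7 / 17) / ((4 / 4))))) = -308856 / 35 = -8824.46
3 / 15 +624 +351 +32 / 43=209828 / 215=975.94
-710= -710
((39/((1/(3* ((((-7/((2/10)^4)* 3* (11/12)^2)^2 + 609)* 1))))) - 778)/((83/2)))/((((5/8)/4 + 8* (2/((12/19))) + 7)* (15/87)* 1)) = 61216451.04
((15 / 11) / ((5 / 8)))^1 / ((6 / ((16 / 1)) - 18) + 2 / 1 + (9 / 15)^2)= -4800 / 33583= -0.14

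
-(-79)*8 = 632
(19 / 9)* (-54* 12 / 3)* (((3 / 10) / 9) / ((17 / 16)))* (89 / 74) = -54112 / 3145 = -17.21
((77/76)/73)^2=5929/30780304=0.00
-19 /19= -1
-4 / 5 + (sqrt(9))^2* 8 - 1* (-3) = 371 / 5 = 74.20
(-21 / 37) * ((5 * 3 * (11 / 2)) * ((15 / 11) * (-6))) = 14175 / 37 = 383.11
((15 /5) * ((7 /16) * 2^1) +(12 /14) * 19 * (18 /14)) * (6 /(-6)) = -9237 /392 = -23.56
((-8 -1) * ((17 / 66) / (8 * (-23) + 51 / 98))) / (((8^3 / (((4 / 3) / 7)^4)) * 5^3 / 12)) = 34 / 10903228875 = 0.00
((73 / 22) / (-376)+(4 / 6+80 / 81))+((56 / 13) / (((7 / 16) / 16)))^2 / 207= 121.54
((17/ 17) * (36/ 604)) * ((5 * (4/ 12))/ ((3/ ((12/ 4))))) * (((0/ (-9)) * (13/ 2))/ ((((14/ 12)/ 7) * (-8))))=0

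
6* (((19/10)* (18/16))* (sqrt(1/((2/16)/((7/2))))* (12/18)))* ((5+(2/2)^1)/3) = 171* sqrt(7)/5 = 90.48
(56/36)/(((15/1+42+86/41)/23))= 13202/21807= 0.61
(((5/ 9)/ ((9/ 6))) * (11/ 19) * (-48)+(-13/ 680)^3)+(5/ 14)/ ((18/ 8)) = -3814062789809/ 376375104000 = -10.13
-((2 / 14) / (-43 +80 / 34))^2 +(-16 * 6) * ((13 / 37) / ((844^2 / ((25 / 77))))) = -11754309233 / 423946929918743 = -0.00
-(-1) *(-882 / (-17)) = 882 / 17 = 51.88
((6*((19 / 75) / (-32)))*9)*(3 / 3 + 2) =-513 / 400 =-1.28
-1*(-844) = 844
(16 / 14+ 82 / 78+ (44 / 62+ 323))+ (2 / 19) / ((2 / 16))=52539764 / 160797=326.75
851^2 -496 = 723705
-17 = -17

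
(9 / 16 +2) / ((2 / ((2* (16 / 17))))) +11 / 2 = 7.91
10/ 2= 5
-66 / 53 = -1.25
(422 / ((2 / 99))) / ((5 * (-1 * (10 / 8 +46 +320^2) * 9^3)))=-9284 / 165964545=-0.00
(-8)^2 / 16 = 4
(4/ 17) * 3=0.71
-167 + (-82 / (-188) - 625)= -74407 / 94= -791.56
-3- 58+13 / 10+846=7863 / 10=786.30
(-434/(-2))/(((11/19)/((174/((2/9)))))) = 293482.64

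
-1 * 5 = -5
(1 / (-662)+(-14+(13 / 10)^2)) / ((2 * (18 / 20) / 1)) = -45279 / 6620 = -6.84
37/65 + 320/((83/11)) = 231871/5395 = 42.98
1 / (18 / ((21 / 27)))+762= 123451 / 162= 762.04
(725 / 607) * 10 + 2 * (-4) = 2394 / 607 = 3.94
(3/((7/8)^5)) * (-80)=-7864320/16807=-467.92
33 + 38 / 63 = 2117 / 63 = 33.60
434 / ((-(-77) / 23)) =1426 / 11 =129.64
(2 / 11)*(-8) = -16 / 11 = -1.45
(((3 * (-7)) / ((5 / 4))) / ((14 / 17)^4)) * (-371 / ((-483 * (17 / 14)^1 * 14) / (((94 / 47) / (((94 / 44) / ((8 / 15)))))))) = -22914232 / 27808725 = -0.82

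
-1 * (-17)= 17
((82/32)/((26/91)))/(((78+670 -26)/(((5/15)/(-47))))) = -287/3257664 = -0.00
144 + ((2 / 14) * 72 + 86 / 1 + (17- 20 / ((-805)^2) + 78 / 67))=2244258427 / 8683535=258.45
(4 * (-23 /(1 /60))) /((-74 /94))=259440 /37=7011.89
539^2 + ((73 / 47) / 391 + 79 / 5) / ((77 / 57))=2055560972981 / 7075145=290532.70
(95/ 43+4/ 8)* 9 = 2097/ 86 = 24.38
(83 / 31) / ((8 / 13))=1079 / 248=4.35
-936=-936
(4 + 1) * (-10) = -50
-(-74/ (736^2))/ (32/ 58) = 1073/ 4333568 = 0.00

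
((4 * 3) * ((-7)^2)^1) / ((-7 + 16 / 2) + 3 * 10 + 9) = 147 / 10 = 14.70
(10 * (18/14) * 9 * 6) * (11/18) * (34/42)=16830/49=343.47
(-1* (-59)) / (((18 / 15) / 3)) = 295 / 2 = 147.50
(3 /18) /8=1 /48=0.02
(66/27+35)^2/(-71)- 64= -481633/5751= -83.75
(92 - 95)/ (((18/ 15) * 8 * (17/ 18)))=-45/ 136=-0.33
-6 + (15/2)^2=201/4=50.25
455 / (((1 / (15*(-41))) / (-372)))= 104094900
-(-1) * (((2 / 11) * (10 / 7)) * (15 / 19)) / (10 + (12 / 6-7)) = 60 / 1463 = 0.04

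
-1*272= -272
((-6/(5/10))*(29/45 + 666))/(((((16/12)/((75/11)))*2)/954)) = -214642845/11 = -19512985.91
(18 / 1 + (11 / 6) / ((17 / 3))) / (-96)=-0.19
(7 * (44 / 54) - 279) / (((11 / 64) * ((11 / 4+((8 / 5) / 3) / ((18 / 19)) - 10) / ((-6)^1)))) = -360960 / 253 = -1426.72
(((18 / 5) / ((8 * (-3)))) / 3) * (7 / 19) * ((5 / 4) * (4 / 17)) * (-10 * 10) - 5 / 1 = -1440 / 323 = -4.46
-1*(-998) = 998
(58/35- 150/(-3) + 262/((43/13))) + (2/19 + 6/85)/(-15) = 954156646/7291725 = 130.85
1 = 1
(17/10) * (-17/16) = -289/160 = -1.81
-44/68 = -11/17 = -0.65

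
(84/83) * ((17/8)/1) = 357/166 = 2.15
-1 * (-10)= 10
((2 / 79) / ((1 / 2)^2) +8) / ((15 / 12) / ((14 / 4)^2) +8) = 31360 / 31363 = 1.00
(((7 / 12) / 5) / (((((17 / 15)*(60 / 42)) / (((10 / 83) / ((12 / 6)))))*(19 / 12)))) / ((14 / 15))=315 / 107236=0.00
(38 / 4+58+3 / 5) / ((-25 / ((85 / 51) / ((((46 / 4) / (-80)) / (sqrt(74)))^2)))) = -8600576 / 529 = -16258.18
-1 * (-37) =37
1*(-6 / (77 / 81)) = -486 / 77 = -6.31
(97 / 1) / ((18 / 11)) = 1067 / 18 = 59.28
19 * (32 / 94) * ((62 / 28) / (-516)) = -1178 / 42441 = -0.03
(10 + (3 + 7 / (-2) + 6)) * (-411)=-12741 / 2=-6370.50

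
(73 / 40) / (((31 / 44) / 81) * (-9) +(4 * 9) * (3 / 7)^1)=50589 / 425510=0.12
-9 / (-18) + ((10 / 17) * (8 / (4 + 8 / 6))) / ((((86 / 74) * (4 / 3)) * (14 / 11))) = 38783 / 40936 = 0.95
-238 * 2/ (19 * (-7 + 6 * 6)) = -476/ 551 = -0.86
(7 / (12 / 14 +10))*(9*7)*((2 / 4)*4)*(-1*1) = -3087 / 38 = -81.24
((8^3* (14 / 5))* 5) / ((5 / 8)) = 57344 / 5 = 11468.80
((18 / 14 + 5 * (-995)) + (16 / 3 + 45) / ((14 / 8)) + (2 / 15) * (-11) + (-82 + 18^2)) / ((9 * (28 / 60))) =-493964 / 441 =-1120.10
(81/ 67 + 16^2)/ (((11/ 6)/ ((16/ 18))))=275728/ 2211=124.71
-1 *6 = -6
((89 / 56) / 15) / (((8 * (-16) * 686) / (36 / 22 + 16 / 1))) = -8633 / 405672960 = -0.00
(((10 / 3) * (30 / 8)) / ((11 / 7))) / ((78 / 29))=5075 / 1716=2.96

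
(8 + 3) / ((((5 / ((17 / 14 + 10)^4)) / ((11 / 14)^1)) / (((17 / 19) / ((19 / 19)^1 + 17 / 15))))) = 3749334223371 / 326996992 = 11465.96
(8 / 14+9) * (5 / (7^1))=335 / 49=6.84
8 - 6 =2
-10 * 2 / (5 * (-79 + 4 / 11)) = 44 / 865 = 0.05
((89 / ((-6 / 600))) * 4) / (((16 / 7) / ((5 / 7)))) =-11125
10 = 10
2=2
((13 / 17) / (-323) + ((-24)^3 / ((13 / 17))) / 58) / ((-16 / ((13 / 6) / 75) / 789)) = 33938538599 / 76434720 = 444.02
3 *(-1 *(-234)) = 702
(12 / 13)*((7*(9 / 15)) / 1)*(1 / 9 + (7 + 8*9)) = 19936 / 65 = 306.71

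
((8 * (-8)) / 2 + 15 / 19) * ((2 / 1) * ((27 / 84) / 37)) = -0.54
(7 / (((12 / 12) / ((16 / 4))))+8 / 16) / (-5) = -57 / 10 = -5.70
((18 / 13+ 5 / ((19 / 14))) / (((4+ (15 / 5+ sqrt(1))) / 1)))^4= 9597924961 / 59553569296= 0.16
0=0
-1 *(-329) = 329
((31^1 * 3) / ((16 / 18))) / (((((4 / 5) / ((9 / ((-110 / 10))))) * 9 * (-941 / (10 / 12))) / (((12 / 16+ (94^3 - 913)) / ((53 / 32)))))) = 23147841825 / 4388824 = 5274.27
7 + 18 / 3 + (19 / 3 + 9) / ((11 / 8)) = 797 / 33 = 24.15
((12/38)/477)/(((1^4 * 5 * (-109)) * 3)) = -2/4939335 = -0.00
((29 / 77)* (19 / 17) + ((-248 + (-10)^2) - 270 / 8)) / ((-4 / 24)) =2848317 / 2618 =1087.97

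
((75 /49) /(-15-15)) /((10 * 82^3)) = -1 /108068128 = -0.00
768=768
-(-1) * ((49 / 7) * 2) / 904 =7 / 452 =0.02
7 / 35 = 1 / 5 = 0.20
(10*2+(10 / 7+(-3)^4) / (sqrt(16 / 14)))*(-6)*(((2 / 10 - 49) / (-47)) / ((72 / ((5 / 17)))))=-35197*sqrt(14) / 67116 - 1220 / 2397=-2.47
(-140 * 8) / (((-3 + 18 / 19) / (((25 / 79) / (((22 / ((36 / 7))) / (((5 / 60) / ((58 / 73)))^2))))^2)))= 0.00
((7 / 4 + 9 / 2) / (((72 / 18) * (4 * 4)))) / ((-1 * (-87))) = 25 / 22272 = 0.00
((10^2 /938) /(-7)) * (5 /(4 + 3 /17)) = -4250 /233093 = -0.02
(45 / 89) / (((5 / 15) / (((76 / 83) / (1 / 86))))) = 882360 / 7387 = 119.45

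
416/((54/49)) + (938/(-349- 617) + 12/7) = 1644143/4347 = 378.22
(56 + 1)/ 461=57/ 461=0.12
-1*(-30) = 30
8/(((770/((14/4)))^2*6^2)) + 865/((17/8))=1507176017/3702600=407.06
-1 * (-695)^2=-483025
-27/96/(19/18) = -81/304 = -0.27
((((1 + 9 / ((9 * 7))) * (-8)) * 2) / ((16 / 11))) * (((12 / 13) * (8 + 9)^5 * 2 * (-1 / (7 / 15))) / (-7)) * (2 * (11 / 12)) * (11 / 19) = -907118240160 / 84721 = -10707123.86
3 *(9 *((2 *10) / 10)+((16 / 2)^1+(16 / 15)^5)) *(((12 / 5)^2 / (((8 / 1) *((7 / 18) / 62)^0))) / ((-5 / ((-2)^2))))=-166338608 / 3515625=-47.31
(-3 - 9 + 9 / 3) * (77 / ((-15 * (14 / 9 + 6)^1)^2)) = -6237 / 115600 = -0.05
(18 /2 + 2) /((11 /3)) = 3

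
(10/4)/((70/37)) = 1.32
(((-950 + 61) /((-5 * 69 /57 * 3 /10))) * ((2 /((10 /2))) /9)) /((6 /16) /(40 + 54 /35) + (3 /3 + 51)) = 785904448 /1878428745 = 0.42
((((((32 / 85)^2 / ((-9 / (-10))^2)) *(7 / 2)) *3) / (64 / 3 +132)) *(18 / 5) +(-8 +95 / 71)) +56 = 582619953 / 11798425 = 49.38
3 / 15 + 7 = 36 / 5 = 7.20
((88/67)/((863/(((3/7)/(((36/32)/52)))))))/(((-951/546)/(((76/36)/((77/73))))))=-0.03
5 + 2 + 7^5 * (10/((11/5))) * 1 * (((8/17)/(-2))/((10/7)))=-2351671/187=-12575.78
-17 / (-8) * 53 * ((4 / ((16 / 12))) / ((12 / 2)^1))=901 / 16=56.31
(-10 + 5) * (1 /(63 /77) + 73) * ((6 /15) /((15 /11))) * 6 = -29392 /45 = -653.16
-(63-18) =-45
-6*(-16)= 96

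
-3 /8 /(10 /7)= -21 /80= -0.26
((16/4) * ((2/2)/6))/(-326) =-1/489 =-0.00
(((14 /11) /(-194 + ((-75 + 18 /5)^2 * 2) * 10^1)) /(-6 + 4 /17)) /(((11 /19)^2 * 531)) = -0.00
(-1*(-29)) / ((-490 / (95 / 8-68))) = 13021 / 3920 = 3.32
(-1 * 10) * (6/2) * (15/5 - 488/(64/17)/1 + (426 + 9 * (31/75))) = -181857/20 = -9092.85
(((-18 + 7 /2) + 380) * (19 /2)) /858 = 13889 /3432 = 4.05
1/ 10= 0.10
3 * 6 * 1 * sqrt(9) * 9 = 486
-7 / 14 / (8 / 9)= -0.56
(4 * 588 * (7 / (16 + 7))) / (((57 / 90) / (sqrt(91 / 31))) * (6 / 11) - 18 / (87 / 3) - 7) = -2420533815700 / 25750981401 - 1205775340 * sqrt(2821) / 25750981401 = -96.48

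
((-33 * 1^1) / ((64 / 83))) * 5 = -13695 / 64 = -213.98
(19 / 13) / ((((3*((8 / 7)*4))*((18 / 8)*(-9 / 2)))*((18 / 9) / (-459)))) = 2261 / 936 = 2.42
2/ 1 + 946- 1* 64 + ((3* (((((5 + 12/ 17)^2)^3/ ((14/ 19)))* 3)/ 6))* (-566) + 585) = -13436174998265645/ 337925966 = -39760706.04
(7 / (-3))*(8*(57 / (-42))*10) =760 / 3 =253.33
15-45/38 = 525/38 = 13.82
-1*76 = -76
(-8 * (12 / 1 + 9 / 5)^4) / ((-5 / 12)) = 2176043616 / 3125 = 696333.96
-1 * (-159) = 159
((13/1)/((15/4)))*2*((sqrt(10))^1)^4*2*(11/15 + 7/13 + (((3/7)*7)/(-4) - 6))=-68368/9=-7596.44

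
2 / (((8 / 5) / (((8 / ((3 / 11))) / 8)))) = 55 / 12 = 4.58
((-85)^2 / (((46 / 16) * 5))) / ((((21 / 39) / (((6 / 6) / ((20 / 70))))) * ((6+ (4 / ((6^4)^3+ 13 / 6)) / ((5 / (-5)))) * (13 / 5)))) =7549081148762 / 36047515509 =209.42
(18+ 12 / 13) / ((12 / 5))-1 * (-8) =413 / 26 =15.88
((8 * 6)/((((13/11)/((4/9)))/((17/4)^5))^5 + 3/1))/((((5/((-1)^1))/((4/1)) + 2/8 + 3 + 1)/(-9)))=-44609535138533882473468640958226603536/929365315386130586937625175965586251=-48.00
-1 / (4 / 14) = -7 / 2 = -3.50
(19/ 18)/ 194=19/ 3492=0.01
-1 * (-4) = 4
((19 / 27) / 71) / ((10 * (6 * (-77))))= -19 / 8856540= -0.00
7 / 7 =1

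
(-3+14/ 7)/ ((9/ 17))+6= 4.11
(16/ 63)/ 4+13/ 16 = 883/ 1008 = 0.88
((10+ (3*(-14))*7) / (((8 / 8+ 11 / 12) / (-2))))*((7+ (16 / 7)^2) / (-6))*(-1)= 680464 / 1127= 603.78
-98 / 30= -49 / 15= -3.27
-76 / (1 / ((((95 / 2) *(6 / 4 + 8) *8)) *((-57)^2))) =-891395640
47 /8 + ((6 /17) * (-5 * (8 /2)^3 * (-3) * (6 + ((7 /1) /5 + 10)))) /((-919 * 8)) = 634057 /124984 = 5.07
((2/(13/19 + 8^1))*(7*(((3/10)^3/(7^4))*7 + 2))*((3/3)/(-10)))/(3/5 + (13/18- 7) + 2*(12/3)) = -2058081/14822500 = -0.14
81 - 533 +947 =495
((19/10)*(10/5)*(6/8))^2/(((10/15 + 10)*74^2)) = 9747/70092800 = 0.00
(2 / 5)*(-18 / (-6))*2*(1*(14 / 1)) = 168 / 5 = 33.60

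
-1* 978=-978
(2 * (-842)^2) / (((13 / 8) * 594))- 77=5374415 / 3861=1391.97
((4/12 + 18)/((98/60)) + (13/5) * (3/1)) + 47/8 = 48803/1960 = 24.90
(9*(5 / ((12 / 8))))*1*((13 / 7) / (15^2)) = 26 / 105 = 0.25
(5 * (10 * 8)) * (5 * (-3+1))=-4000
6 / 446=3 / 223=0.01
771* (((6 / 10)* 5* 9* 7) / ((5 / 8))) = 1165752 / 5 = 233150.40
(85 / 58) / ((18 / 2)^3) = 85 / 42282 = 0.00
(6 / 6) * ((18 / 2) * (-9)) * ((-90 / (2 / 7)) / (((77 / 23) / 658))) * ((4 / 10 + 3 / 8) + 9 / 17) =4892996241 / 748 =6541438.82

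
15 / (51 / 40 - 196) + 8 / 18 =25756 / 70101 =0.37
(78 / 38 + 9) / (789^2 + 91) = 0.00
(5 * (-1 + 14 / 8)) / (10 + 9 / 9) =15 / 44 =0.34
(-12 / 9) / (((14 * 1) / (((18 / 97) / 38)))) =-6 / 12901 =-0.00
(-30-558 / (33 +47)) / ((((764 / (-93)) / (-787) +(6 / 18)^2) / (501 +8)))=-165296969703 / 1067560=-154836.23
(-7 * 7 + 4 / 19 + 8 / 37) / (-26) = 34147 / 18278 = 1.87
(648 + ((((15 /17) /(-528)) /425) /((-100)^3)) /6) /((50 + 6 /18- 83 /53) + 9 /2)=52406196480000053 /4307926480000000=12.17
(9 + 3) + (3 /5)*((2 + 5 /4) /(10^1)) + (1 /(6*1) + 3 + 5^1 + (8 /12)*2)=4339 /200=21.70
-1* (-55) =55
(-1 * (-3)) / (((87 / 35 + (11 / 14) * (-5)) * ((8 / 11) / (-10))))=5775 / 202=28.59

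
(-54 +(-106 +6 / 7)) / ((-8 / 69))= 38433 / 28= 1372.61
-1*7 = -7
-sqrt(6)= -2.45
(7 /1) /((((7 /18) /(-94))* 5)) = -1692 /5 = -338.40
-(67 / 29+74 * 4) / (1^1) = -8651 / 29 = -298.31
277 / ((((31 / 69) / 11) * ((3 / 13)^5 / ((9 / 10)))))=26020584733 / 2790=9326374.46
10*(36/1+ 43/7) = 2950/7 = 421.43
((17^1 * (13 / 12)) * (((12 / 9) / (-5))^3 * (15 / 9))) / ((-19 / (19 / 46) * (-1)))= -1768 / 139725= -0.01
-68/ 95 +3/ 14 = -667/ 1330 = -0.50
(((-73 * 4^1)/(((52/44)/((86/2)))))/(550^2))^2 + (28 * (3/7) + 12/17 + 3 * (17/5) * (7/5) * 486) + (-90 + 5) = 932605249397082/135794140625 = 6867.79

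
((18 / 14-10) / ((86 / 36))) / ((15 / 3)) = -1098 / 1505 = -0.73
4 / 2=2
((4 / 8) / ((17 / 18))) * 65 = 585 / 17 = 34.41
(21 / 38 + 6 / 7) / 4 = 375 / 1064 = 0.35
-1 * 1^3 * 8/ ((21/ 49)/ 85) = -4760/ 3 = -1586.67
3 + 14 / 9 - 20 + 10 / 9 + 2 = -37 / 3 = -12.33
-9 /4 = -2.25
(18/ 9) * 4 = 8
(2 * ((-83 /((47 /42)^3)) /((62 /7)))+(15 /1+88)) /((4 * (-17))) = -288461711 /218858884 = -1.32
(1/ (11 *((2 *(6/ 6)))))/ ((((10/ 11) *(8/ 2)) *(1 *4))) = 1/ 320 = 0.00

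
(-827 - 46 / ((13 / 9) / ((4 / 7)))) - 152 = -90745 / 91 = -997.20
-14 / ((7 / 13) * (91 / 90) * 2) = -90 / 7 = -12.86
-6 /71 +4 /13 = 206 /923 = 0.22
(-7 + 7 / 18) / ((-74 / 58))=3451 / 666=5.18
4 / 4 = 1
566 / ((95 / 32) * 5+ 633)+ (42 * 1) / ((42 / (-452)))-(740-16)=-24361544 / 20731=-1175.13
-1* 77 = -77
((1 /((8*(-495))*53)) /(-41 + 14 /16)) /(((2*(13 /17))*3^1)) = 17 /656871930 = 0.00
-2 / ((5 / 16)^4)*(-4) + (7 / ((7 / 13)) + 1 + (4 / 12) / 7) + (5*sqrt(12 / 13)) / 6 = 5*sqrt(39) / 39 + 11194423 / 13125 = 853.71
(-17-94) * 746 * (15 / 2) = -621045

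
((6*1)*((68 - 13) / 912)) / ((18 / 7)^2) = 2695 / 49248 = 0.05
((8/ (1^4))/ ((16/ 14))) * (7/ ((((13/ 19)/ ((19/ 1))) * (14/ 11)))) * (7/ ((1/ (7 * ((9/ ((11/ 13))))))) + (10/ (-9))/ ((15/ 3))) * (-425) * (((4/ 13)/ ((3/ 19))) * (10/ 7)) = -3006899862500/ 4563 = -658974328.84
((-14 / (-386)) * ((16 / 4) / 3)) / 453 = 28 / 262287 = 0.00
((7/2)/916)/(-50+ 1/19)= -133/1738568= -0.00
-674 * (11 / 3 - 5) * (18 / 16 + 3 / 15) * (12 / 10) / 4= 17861 / 50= 357.22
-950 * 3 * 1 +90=-2760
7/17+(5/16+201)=54869/272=201.72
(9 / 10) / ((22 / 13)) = 117 / 220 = 0.53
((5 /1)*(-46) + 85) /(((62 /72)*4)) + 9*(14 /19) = -20889 /589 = -35.47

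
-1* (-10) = 10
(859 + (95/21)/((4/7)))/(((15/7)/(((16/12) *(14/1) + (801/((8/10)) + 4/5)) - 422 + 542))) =4984087703/10800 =461489.60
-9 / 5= -1.80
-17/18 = -0.94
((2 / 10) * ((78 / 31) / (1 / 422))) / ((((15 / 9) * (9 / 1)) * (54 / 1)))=5486 / 20925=0.26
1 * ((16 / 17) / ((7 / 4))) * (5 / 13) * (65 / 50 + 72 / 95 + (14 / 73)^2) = 67868128 / 156635297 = 0.43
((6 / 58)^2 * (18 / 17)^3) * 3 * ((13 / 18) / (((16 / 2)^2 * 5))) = 28431 / 330546640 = 0.00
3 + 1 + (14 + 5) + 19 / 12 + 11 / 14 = 2131 / 84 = 25.37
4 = 4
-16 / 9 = -1.78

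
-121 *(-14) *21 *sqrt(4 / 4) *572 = 20348328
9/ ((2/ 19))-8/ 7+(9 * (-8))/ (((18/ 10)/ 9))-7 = -3957/ 14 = -282.64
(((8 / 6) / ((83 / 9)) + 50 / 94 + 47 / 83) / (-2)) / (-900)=202 / 292575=0.00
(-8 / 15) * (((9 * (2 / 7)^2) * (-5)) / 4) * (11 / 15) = 88 / 245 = 0.36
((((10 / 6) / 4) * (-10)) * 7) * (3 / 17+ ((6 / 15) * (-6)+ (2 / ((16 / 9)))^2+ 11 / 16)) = 51485 / 6528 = 7.89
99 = 99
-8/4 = -2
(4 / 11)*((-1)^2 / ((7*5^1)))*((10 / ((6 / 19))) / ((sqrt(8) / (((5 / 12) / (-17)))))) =-95*sqrt(2) / 47124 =-0.00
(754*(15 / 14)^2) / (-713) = -84825 / 69874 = -1.21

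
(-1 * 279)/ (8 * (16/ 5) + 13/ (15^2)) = -62775/ 5773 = -10.87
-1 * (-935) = 935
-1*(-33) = 33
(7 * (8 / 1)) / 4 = 14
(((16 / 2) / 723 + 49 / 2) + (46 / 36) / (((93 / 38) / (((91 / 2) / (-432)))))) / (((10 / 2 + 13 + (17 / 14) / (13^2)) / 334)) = 842062285950977 / 1856337001560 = 453.61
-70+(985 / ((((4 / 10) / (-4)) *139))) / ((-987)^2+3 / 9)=-14218016195 / 203114306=-70.00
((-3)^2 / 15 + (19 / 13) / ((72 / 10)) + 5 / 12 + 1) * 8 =10388 / 585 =17.76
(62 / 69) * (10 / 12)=155 / 207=0.75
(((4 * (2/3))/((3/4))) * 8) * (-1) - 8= -328/9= -36.44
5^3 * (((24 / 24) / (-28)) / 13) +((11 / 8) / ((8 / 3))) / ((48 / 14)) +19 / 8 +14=753951 / 46592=16.18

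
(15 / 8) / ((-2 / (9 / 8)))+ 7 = 761 / 128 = 5.95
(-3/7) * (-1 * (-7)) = -3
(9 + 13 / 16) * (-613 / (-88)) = 68.35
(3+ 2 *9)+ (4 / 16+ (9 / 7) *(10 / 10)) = 631 / 28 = 22.54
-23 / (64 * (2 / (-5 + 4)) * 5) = 0.04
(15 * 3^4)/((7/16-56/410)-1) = -3985200/2293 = -1737.99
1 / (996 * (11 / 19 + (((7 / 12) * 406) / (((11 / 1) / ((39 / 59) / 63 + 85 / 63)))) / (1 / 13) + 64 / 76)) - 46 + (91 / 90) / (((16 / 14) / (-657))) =-16553288766477 / 26389731310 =-627.26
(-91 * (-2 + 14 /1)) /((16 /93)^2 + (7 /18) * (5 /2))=-4197648 /3851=-1090.02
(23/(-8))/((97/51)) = -1173/776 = -1.51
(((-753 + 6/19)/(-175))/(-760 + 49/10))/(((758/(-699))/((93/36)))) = 1639621/120832780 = 0.01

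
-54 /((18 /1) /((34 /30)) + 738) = -51 /712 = -0.07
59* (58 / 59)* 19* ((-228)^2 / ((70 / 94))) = 2692459296 / 35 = 76927408.46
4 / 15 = 0.27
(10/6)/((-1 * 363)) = -5/1089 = -0.00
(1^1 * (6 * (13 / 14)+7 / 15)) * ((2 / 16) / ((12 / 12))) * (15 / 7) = 317 / 196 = 1.62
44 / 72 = 11 / 18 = 0.61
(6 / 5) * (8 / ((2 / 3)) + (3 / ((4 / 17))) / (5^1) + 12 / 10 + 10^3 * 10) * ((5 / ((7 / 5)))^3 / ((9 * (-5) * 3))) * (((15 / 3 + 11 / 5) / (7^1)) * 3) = -30047250 / 2401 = -12514.47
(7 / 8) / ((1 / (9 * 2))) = 63 / 4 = 15.75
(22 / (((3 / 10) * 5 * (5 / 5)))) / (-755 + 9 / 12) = -176 / 9051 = -0.02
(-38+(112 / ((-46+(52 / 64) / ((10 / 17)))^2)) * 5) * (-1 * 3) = 5767038594 / 50965321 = 113.16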